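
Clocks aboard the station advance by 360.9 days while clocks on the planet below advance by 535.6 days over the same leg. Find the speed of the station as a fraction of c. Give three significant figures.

v = 0.739c

The proper time is measured aboard the station (both events occur at the station's location); Δt is measured on the planet below. γ = Δt/τ = 535.6/360.9 = 1.484.
β = √(1 − 1/γ²) = √(1 − 0.4540) = √0.5460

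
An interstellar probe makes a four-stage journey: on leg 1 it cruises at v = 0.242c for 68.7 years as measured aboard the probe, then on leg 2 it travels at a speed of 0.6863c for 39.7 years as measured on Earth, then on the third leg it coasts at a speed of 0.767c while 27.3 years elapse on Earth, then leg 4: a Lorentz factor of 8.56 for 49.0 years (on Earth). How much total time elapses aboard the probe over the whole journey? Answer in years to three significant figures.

Leg 1: 68.7 years is already measured aboard the probe.
Leg 2: γ = 1/√(1 − 0.6863²) = 1/√0.5290 = 1.375; τ_2 = 39.7/1.375 = 28.87 years.
Leg 3: γ = 1/√(1 − 0.767²) = 1/√0.4117 = 1.558; τ_3 = 27.3/1.558 = 17.52 years.
Leg 4: γ = 8.56; τ_4 = 49.0/8.560 = 5.724 years.
Total: 68.70 + 28.87 + 17.52 + 5.724 years.

τ = 121 years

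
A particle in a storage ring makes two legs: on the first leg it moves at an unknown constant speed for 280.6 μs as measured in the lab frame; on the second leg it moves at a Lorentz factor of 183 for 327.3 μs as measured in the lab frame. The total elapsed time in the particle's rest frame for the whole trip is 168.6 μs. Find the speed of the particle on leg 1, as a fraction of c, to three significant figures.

β = 0.804

Leg 1: speed unknown; τ_1 = 280.6/γ_1.
Leg 2: γ = 183; τ_2 = 327.3/183.0 = 1.789 μs.
Total proper time: τ_1 + 1.789 = 168.6, so τ_1 = 168.6 − 1.789 = 166.8 μs.
γ_1 = 280.6/166.8 = 1.682; β = √(1 − 1/γ²) = √0.6466.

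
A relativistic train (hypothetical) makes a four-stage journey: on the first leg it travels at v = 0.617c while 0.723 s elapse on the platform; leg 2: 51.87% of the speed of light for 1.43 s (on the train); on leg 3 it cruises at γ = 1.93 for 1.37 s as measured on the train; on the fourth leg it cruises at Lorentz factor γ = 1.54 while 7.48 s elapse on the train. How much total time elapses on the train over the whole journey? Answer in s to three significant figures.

τ = 10.8 s

Leg 1: γ = 1/√(1 − 0.617²) = 1/√0.6193 = 1.271; τ_1 = 0.723/1.271 = 0.5690 s.
Leg 2: 1.43 s is already measured on the train.
Leg 3: 1.37 s is already measured on the train.
Leg 4: 7.48 s is already measured on the train.
Total: 0.5690 + 1.430 + 1.370 + 7.480 s.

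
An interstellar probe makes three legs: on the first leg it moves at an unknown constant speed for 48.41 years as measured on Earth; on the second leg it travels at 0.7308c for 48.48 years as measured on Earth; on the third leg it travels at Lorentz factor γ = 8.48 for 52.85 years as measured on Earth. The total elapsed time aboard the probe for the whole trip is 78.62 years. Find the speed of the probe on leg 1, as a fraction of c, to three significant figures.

β = 0.584

Leg 1: speed unknown; τ_1 = 48.41/γ_1.
Leg 2: γ = 1/√(1 − 0.7308²) = 1/√0.4659 = 1.465; τ_2 = 48.48/1.465 = 33.09 years.
Leg 3: γ = 8.48; τ_3 = 52.85/8.480 = 6.232 years.
Total proper time: τ_1 + 33.09 + 6.232 = 78.62, so τ_1 = 78.62 − 39.32 = 39.30 years.
γ_1 = 48.41/39.30 = 1.232; β = √(1 − 1/γ²) = √0.3411.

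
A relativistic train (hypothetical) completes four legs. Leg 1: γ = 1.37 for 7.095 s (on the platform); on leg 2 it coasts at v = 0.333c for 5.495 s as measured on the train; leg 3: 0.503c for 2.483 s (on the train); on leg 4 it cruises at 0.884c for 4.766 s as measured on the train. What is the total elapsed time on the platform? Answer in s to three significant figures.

Δt = 26.0 s

Leg 1: 7.095 s is already measured on the platform.
Leg 2: γ = 1/√(1 − 0.333²) = 1/√0.8891 = 1.061; Δt_2 = 1.061 × 5.495 = 5.828 s.
Leg 3: γ = 1/√(1 − 0.503²) = 1/√0.7470 = 1.157; Δt_3 = 1.157 × 2.483 = 2.873 s.
Leg 4: γ = 1/√(1 − 0.884²) = 1/√0.2185 = 2.139; Δt_4 = 2.139 × 4.766 = 10.19 s.
Total: 7.095 + 5.828 + 2.873 + 10.19 s.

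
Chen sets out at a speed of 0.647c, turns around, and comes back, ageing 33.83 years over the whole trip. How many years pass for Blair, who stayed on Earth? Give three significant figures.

γ = 1/√(1 − 0.647²) = 1/√0.5814 = 1.311
Earth-frame duration is the dilated interval: Δt = γτ = 1.311 × 33.83 years.

Δt = 44.4 years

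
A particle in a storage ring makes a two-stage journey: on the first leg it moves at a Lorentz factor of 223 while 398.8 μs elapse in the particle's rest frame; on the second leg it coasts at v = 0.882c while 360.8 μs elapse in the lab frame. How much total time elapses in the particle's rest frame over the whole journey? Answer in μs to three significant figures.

τ = 569 μs

Leg 1: 398.8 μs is already measured in the particle's rest frame.
Leg 2: γ = 1/√(1 − 0.882²) = 1/√0.2221 = 2.122; τ_2 = 360.8/2.122 = 170.0 μs.
Total: 398.8 + 170.0 μs.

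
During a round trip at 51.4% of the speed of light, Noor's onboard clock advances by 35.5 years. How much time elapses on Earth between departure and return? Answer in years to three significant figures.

Δt = 41.4 years

β = 0.514; γ = 1/√(1 − 0.514²) = 1/√0.7358 = 1.166
Earth-frame duration is the dilated interval: Δt = γτ = 1.166 × 35.5 years.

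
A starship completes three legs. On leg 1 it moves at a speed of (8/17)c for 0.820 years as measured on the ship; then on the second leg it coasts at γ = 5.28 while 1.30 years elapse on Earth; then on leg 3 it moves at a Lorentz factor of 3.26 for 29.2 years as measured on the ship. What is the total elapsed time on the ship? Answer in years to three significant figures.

Leg 1: 0.820 years is already measured on the ship.
Leg 2: γ = 5.28; τ_2 = 1.30/5.280 = 0.2462 years.
Leg 3: 29.2 years is already measured on the ship.
Total: 0.8200 + 0.2462 + 29.20 years.

τ = 30.3 years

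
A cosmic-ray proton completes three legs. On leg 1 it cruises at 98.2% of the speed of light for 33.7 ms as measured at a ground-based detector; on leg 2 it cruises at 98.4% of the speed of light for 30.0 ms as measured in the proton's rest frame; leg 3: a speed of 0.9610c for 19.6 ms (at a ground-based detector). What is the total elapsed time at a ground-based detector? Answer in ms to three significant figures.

Leg 1: 33.7 ms is already measured at a ground-based detector.
Leg 2: β = 0.984; γ = 1/√(1 − 0.984²) = 1/√0.03174 = 5.613; Δt_2 = 5.613 × 30.0 = 168.4 ms.
Leg 3: 19.6 ms is already measured at a ground-based detector.
Total: 33.70 + 168.4 + 19.60 ms.

Δt = 222 ms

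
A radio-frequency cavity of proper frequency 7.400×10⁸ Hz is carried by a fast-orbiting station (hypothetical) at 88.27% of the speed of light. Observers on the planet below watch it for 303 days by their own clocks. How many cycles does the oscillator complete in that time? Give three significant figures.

β = 0.8827; γ = 1/√(1 − 0.8827²) = 1/√0.2208 = 2.128
During 303 days of lab time, the oscillator's proper time advances by τ = Δt/γ = 303/2.128 = 142.4 days = 1.230×10⁷ s.
N = f × τ = 7.400×10⁸ × 1.230×10⁷ = 9.104×10¹⁵.

N = 9.10×10¹⁵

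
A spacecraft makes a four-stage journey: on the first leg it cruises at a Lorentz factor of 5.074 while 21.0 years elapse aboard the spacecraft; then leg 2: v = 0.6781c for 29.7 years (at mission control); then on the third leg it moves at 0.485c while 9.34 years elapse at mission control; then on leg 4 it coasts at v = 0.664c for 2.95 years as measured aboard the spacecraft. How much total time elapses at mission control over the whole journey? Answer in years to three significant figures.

Leg 1: γ = 5.074; Δt_1 = 5.074 × 21.0 = 106.6 years.
Leg 2: 29.7 years is already measured at mission control.
Leg 3: 9.34 years is already measured at mission control.
Leg 4: γ = 1/√(1 − 0.664²) = 1/√0.5591 = 1.337; Δt_4 = 1.337 × 2.95 = 3.945 years.
Total: 106.6 + 29.70 + 9.340 + 3.945 years.

Δt = 150 years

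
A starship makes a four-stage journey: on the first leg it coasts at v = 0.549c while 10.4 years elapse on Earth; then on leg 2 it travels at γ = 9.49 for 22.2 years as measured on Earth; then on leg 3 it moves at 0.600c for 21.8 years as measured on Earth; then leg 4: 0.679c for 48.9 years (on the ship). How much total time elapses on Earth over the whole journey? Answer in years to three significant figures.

Leg 1: 10.4 years is already measured on Earth.
Leg 2: 22.2 years is already measured on Earth.
Leg 3: 21.8 years is already measured on Earth.
Leg 4: γ = 1/√(1 − 0.679²) = 1/√0.5390 = 1.362; Δt_4 = 1.362 × 48.9 = 66.61 years.
Total: 10.40 + 22.20 + 21.80 + 66.61 years.

Δt = 121 years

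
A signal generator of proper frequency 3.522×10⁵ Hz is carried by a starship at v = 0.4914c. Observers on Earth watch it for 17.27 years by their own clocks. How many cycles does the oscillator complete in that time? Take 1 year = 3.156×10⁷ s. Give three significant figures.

N = 1.67×10¹⁴

γ = 1/√(1 − 0.4914²) = 1/√0.7585 = 1.148
During 17.27 years of lab time, the oscillator's proper time advances by τ = Δt/γ = 17.27/1.148 = 15.04 years = 4.747×10⁸ s.
N = f × τ = 3.522×10⁵ × 4.747×10⁸ = 1.672×10¹⁴.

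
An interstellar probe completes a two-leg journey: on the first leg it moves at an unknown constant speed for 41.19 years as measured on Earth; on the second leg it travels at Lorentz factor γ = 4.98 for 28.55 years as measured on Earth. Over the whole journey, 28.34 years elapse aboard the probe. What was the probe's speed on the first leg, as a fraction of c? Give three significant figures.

β = 0.836

Leg 1: speed unknown; τ_1 = 41.19/γ_1.
Leg 2: γ = 4.98; τ_2 = 28.55/4.980 = 5.733 years.
Total proper time: τ_1 + 5.733 = 28.34, so τ_1 = 28.34 − 5.733 = 22.61 years.
γ_1 = 41.19/22.61 = 1.822; β = √(1 − 1/γ²) = √0.6988.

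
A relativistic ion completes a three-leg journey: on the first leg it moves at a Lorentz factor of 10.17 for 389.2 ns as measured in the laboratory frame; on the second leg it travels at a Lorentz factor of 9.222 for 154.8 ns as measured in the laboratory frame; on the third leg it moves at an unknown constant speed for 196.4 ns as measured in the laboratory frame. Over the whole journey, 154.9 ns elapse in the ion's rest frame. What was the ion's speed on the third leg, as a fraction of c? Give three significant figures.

Leg 1: γ = 10.17; τ_1 = 389.2/10.17 = 38.27 ns.
Leg 2: γ = 9.222; τ_2 = 154.8/9.222 = 16.79 ns.
Leg 3: speed unknown; τ_3 = 196.4/γ_3.
Total proper time: 38.27 + 16.79 + τ_3 = 154.9, so τ_3 = 154.9 − 55.06 = 99.84 ns.
γ_3 = 196.4/99.84 = 1.967; β = √(1 − 1/γ²) = √0.7416.

β = 0.861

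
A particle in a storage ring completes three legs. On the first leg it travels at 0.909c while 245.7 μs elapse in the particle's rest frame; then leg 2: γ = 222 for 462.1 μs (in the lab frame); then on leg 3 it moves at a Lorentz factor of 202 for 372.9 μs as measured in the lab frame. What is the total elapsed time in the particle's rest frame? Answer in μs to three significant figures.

τ = 250 μs

Leg 1: 245.7 μs is already measured in the particle's rest frame.
Leg 2: γ = 222; τ_2 = 462.1/222.0 = 2.082 μs.
Leg 3: γ = 202; τ_3 = 372.9/202.0 = 1.846 μs.
Total: 245.7 + 2.082 + 1.846 μs.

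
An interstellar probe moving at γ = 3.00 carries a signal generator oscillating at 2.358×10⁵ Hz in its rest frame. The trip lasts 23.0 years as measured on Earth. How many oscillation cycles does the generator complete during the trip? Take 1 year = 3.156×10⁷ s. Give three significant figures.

N = 5.71×10¹³

γ = 3.00
The oscillator's own cycle count is N = f × τ where τ is the proper time aboard the probe. τ = Δt/γ = 23.0/3.000 = 7.667 years = 2.420×10⁸ s.
N = 2.358×10⁵ × 2.420×10⁸ = 5.705×10¹³.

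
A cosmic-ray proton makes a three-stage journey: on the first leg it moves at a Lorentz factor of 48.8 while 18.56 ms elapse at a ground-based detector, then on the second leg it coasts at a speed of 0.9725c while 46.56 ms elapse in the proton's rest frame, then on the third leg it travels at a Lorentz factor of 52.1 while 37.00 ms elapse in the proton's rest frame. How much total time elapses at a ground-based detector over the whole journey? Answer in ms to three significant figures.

Δt = 2150 ms

Leg 1: 18.56 ms is already measured at a ground-based detector.
Leg 2: γ = 1/√(1 − 0.9725²) = 1/√0.05424 = 4.294; Δt_2 = 4.294 × 46.56 = 199.9 ms.
Leg 3: γ = 52.1; Δt_3 = 52.10 × 37.00 = 1928 ms.
Total: 18.56 + 199.9 + 1928 ms.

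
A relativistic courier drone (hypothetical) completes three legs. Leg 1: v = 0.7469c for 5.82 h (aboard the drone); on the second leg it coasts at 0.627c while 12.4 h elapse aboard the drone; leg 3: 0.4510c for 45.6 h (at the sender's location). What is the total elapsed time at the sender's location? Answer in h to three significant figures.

Leg 1: γ = 1/√(1 − 0.7469²) = 1/√0.4421 = 1.504; Δt_1 = 1.504 × 5.82 = 8.753 h.
Leg 2: γ = 1/√(1 − 0.627²) = 1/√0.6069 = 1.284; Δt_2 = 1.284 × 12.4 = 15.92 h.
Leg 3: 45.6 h is already measured at the sender's location.
Total: 8.753 + 15.92 + 45.60 h.

Δt = 70.3 h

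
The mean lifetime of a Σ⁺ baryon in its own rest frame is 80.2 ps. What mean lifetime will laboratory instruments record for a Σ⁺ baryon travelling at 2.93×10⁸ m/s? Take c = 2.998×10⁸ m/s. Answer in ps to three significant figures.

Δt = 379 ps

β = 2.93×10⁸/2.998×10⁸ = 0.9773; γ = 1/√(1 − 0.9773²) = 4.722
The rest-frame lifetime is the proper time; the lab measures the dilated interval Δt = γτ₀ = 4.722 × 80.2 ps.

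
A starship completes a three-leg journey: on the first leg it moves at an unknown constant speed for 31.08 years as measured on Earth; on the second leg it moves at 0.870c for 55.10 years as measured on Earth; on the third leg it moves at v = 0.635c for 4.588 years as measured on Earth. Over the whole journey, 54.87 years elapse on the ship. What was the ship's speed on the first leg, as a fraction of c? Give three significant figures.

Leg 1: speed unknown; τ_1 = 31.08/γ_1.
Leg 2: γ = 1/√(1 − 0.870²) = 1/√0.2431 = 2.028; τ_2 = 55.10/2.028 = 27.17 years.
Leg 3: γ = 1/√(1 − 0.635²) = 1/√0.5968 = 1.294; τ_3 = 4.588/1.294 = 3.544 years.
Total proper time: τ_1 + 27.17 + 3.544 = 54.87, so τ_1 = 54.87 − 30.71 = 24.16 years.
γ_1 = 31.08/24.16 = 1.287; β = √(1 − 1/γ²) = √0.3958.

β = 0.629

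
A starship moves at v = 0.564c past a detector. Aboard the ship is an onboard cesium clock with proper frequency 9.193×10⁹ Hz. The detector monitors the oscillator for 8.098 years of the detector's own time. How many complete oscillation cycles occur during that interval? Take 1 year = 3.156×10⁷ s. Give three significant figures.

γ = 1/√(1 − 0.564²) = 1/√0.6819 = 1.211
During 8.098 years of lab time, the oscillator's proper time advances by τ = Δt/γ = 8.098/1.211 = 6.687 years = 2.110×10⁸ s.
N = f × τ = 9.193×10⁹ × 2.110×10⁸ = 1.940×10¹⁸.

N = 1.94×10¹⁸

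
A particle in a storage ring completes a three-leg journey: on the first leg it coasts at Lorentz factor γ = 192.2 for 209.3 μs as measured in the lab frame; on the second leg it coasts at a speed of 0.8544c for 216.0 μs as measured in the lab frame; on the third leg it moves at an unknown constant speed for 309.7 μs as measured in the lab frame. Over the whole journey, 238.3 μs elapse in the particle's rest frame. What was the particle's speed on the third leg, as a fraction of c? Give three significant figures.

Leg 1: γ = 192.2; τ_1 = 209.3/192.2 = 1.089 μs.
Leg 2: γ = 1/√(1 − 0.8544²) = 1/√0.2700 = 1.924; τ_2 = 216.0/1.924 = 112.2 μs.
Leg 3: speed unknown; τ_3 = 309.7/γ_3.
Total proper time: 1.089 + 112.2 + τ_3 = 238.3, so τ_3 = 238.3 − 113.3 = 125.0 μs.
γ_3 = 309.7/125.0 = 2.478; β = √(1 − 1/γ²) = √0.8372.

β = 0.915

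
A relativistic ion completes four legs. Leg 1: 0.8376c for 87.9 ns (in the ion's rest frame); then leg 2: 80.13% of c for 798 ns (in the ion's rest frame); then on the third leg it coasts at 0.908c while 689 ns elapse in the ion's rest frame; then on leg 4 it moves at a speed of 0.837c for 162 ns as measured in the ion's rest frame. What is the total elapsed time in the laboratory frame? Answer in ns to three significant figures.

Δt = 3440 ns

Leg 1: γ = 1/√(1 − 0.8376²) = 1/√0.2984 = 1.831; Δt_1 = 1.831 × 87.9 = 160.9 ns.
Leg 2: β = 0.8013; γ = 1/√(1 − 0.8013²) = 1/√0.3579 = 1.672; Δt_2 = 1.672 × 798 = 1334 ns.
Leg 3: γ = 1/√(1 − 0.908²) = 1/√0.1755 = 2.387; Δt_3 = 2.387 × 689 = 1645 ns.
Leg 4: γ = 1/√(1 − 0.837²) = 1/√0.2994 = 1.827; Δt_4 = 1.827 × 162 = 296.1 ns.
Total: 160.9 + 1334 + 1645 + 296.1 ns.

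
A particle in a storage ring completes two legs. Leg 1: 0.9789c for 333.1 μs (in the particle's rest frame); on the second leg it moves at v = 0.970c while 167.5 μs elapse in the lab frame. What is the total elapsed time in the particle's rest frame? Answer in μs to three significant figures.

τ = 374 μs

Leg 1: 333.1 μs is already measured in the particle's rest frame.
Leg 2: γ = 1/√(1 − 0.970²) = 1/√0.05910 = 4.113; τ_2 = 167.5/4.113 = 40.72 μs.
Total: 333.1 + 40.72 μs.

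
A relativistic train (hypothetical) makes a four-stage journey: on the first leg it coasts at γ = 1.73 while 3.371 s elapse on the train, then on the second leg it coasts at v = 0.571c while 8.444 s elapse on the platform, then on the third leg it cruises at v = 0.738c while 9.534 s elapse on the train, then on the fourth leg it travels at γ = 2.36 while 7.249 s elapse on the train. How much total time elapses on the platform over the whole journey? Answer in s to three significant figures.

Leg 1: γ = 1.73; Δt_1 = 1.730 × 3.371 = 5.832 s.
Leg 2: 8.444 s is already measured on the platform.
Leg 3: γ = 1/√(1 − 0.738²) = 1/√0.4554 = 1.482; Δt_3 = 1.482 × 9.534 = 14.13 s.
Leg 4: γ = 2.36; Δt_4 = 2.360 × 7.249 = 17.11 s.
Total: 5.832 + 8.444 + 14.13 + 17.11 s.

Δt = 45.5 s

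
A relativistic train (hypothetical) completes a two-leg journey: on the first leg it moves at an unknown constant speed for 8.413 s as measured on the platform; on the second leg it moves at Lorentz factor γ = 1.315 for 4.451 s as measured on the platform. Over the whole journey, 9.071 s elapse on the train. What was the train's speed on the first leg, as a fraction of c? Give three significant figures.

β = 0.737

Leg 1: speed unknown; τ_1 = 8.413/γ_1.
Leg 2: γ = 1.315; τ_2 = 4.451/1.315 = 3.385 s.
Total proper time: τ_1 + 3.385 = 9.071, so τ_1 = 9.071 − 3.385 = 5.686 s.
γ_1 = 8.413/5.686 = 1.480; β = √(1 − 1/γ²) = √0.5432.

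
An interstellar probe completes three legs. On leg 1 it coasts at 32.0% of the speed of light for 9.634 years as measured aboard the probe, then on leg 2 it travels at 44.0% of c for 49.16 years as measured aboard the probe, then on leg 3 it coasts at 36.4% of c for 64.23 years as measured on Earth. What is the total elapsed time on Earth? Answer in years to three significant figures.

Leg 1: β = 0.320; γ = 1/√(1 − 0.320²) = 1/√0.8976 = 1.056; Δt_1 = 1.056 × 9.634 = 10.17 years.
Leg 2: β = 0.440; γ = 1/√(1 − 0.440²) = 1/√0.8064 = 1.114; Δt_2 = 1.114 × 49.16 = 54.74 years.
Leg 3: 64.23 years is already measured on Earth.
Total: 10.17 + 54.74 + 64.23 years.

Δt = 129 years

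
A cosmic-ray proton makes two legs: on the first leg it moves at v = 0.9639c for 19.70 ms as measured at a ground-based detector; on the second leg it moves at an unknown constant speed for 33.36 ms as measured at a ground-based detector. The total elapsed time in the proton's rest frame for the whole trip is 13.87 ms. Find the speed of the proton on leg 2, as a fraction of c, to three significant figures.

Leg 1: γ = 1/√(1 − 0.9639²) = 1/√0.07090 = 3.756; τ_1 = 19.70/3.756 = 5.245 ms.
Leg 2: speed unknown; τ_2 = 33.36/γ_2.
Total proper time: 5.245 + τ_2 = 13.87, so τ_2 = 13.87 − 5.245 = 8.625 ms.
γ_2 = 33.36/8.625 = 3.868; β = √(1 − 1/γ²) = √0.9332.

β = 0.966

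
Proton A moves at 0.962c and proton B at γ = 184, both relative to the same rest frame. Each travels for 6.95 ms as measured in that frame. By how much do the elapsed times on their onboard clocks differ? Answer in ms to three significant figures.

|τ_A − τ_B| = 1.86 ms

A: γ = 1/√(1 − 0.962²) = 1/√0.07456 = 3.662; τ_A = 6.95/3.662 = 1.898 ms.
B: γ = 184; τ_B = 6.95/184.0 = 0.03777 ms.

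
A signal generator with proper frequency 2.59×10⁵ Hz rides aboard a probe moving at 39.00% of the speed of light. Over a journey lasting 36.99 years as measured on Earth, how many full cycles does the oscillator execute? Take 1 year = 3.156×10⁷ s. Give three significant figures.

N = 2.78×10¹⁴

β = 0.3900; γ = 1/√(1 − 0.3900²) = 1/√0.8479 = 1.086
The oscillator's own cycle count is N = f × τ where τ is the proper time aboard the probe. τ = Δt/γ = 36.99/1.086 = 34.06 years = 1.075×10⁹ s.
N = 2.59×10⁵ × 1.075×10⁹ = 2.784×10¹⁴.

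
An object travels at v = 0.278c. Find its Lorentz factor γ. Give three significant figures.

γ = 1.04

γ = 1/√(1 − 0.278²) = 1/√0.9227 = 1.041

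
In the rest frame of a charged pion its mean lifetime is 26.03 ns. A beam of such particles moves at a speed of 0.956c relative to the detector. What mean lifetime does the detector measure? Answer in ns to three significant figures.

Δt = 88.7 ns

γ = 1/√(1 − 0.956²) = 1/√0.08606 = 3.409
The rest-frame lifetime is the proper time; the lab measures the dilated interval Δt = γτ₀ = 3.409 × 26.03 ns.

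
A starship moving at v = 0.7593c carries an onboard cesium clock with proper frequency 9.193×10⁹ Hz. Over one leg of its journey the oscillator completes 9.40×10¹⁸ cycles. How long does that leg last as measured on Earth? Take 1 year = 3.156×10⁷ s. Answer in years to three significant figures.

Δt = 49.8 years

γ = 1/√(1 − 0.7593²) = 1/√0.4235 = 1.537
Proper time for N cycles: τ = N/f = 9.40×10¹⁸/(9.193×10⁹) = 1.023×10⁹ s = 32.40 years.
Lab-frame duration Δt = γτ = 1.537 × 32.40 = 49.79 years.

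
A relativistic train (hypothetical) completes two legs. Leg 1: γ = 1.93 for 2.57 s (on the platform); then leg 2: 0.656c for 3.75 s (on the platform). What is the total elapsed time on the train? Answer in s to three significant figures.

Leg 1: γ = 1.93; τ_1 = 2.57/1.930 = 1.332 s.
Leg 2: γ = 1/√(1 − 0.656²) = 1/√0.5697 = 1.325; τ_2 = 3.75/1.325 = 2.830 s.
Total: 1.332 + 2.830 s.

τ = 4.16 s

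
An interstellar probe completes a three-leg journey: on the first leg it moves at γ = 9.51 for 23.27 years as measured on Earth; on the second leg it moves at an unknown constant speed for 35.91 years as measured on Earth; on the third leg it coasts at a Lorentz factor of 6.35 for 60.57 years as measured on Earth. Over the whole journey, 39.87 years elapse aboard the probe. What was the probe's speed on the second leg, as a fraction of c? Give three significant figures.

β = 0.630

Leg 1: γ = 9.51; τ_1 = 23.27/9.510 = 2.447 years.
Leg 2: speed unknown; τ_2 = 35.91/γ_2.
Leg 3: γ = 6.35; τ_3 = 60.57/6.350 = 9.539 years.
Total proper time: 2.447 + τ_2 + 9.539 = 39.87, so τ_2 = 39.87 − 11.99 = 27.88 years.
γ_2 = 35.91/27.88 = 1.288; β = √(1 − 1/γ²) = √0.3970.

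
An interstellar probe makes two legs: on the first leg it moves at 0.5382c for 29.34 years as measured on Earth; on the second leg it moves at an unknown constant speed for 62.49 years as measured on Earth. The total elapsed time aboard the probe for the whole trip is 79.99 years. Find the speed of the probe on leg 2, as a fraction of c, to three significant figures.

Leg 1: γ = 1/√(1 − 0.5382²) = 1/√0.7103 = 1.186; τ_1 = 29.34/1.186 = 24.73 years.
Leg 2: speed unknown; τ_2 = 62.49/γ_2.
Total proper time: 24.73 + τ_2 = 79.99, so τ_2 = 79.99 − 24.73 = 55.26 years.
γ_2 = 62.49/55.26 = 1.131; β = √(1 − 1/γ²) = √0.2180.

β = 0.467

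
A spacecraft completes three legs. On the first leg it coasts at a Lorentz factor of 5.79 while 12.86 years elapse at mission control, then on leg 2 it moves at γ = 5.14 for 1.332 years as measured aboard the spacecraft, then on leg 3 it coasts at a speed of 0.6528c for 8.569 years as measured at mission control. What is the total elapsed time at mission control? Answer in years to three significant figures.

Δt = 28.3 years

Leg 1: 12.86 years is already measured at mission control.
Leg 2: γ = 5.14; Δt_2 = 5.140 × 1.332 = 6.846 years.
Leg 3: 8.569 years is already measured at mission control.
Total: 12.86 + 6.846 + 8.569 years.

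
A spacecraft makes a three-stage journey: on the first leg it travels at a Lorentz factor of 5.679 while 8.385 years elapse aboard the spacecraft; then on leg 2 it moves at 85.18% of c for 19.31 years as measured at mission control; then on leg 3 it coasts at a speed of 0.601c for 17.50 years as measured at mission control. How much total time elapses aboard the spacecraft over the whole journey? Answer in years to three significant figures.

Leg 1: 8.385 years is already measured aboard the spacecraft.
Leg 2: β = 0.8518; γ = 1/√(1 − 0.8518²) = 1/√0.2744 = 1.909; τ_2 = 19.31/1.909 = 10.12 years.
Leg 3: γ = 1/√(1 − 0.601²) = 1/√0.6388 = 1.251; τ_3 = 17.50/1.251 = 13.99 years.
Total: 8.385 + 10.12 + 13.99 years.

τ = 32.5 years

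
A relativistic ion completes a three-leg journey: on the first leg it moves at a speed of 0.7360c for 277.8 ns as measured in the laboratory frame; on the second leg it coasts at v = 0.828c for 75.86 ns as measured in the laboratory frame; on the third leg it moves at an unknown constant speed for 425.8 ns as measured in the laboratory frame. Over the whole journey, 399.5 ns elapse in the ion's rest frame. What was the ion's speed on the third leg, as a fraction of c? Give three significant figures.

Leg 1: γ = 1/√(1 − 0.7360²) = 1/√0.4583 = 1.477; τ_1 = 277.8/1.477 = 188.1 ns.
Leg 2: γ = 1/√(1 − 0.828²) = 1/√0.3144 = 1.783; τ_2 = 75.86/1.783 = 42.54 ns.
Leg 3: speed unknown; τ_3 = 425.8/γ_3.
Total proper time: 188.1 + 42.54 + τ_3 = 399.5, so τ_3 = 399.5 − 230.6 = 168.9 ns.
γ_3 = 425.8/168.9 = 2.521; β = √(1 − 1/γ²) = √0.8427.

β = 0.918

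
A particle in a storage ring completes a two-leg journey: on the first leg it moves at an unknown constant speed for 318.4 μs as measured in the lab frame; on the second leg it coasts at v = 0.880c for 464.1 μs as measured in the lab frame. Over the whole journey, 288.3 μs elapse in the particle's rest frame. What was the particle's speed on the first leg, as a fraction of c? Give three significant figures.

Leg 1: speed unknown; τ_1 = 318.4/γ_1.
Leg 2: γ = 1/√(1 − 0.880²) = 1/√0.2256 = 2.105; τ_2 = 464.1/2.105 = 220.4 μs.
Total proper time: τ_1 + 220.4 = 288.3, so τ_1 = 288.3 − 220.4 = 67.86 μs.
γ_1 = 318.4/67.86 = 4.692; β = √(1 − 1/γ²) = √0.9546.

β = 0.977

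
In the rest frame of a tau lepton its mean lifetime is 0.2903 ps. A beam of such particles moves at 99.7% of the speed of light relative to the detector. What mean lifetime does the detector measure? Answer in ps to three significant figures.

Δt = 3.75 ps

β = 0.997; γ = 1/√(1 − 0.997²) = 1/√0.005991 = 12.92
The rest-frame lifetime is the proper time; the lab measures the dilated interval Δt = γτ₀ = 12.92 × 0.2903 ps.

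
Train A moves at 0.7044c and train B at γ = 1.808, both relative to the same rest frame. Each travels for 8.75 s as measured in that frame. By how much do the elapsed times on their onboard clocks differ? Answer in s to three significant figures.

A: γ = 1/√(1 − 0.7044²) = 1/√0.5038 = 1.409; τ_A = 8.75/1.409 = 6.211 s.
B: γ = 1.808; τ_B = 8.75/1.808 = 4.840 s.

|τ_A − τ_B| = 1.37 s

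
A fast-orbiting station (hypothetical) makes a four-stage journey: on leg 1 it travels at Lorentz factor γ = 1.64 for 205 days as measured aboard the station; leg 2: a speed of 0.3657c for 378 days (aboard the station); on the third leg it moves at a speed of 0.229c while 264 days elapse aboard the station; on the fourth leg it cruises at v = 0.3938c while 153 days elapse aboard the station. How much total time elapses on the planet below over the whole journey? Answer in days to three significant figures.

Δt = 1180 days

Leg 1: γ = 1.64; Δt_1 = 1.640 × 205 = 336.2 days.
Leg 2: γ = 1/√(1 − 0.3657²) = 1/√0.8663 = 1.074; Δt_2 = 1.074 × 378 = 406.1 days.
Leg 3: γ = 1/√(1 − 0.229²) = 1/√0.9476 = 1.027; Δt_3 = 1.027 × 264 = 271.2 days.
Leg 4: γ = 1/√(1 − 0.3938²) = 1/√0.8449 = 1.088; Δt_4 = 1.088 × 153 = 166.4 days.
Total: 336.2 + 406.1 + 271.2 + 166.4 days.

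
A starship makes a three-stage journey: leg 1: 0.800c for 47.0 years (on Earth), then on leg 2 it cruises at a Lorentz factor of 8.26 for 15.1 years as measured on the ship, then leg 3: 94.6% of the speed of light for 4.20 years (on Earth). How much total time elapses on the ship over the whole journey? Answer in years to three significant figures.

Leg 1: γ = 1/√(1 − 0.800²) = 5/3 ≈ 1.667; τ_1 = 47.0/1.667 = 28.20 years.
Leg 2: 15.1 years is already measured on the ship.
Leg 3: β = 0.946; γ = 1/√(1 − 0.946²) = 1/√0.1051 = 3.085; τ_3 = 4.20/3.085 = 1.361 years.
Total: 28.20 + 15.10 + 1.361 years.

τ = 44.7 years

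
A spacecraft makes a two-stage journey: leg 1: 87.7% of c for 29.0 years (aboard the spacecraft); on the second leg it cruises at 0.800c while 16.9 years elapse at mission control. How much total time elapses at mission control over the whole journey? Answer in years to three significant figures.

Δt = 77.3 years

Leg 1: β = 0.877; γ = 1/√(1 − 0.877²) = 1/√0.2309 = 2.081; Δt_1 = 2.081 × 29.0 = 60.36 years.
Leg 2: 16.9 years is already measured at mission control.
Total: 60.36 + 16.90 years.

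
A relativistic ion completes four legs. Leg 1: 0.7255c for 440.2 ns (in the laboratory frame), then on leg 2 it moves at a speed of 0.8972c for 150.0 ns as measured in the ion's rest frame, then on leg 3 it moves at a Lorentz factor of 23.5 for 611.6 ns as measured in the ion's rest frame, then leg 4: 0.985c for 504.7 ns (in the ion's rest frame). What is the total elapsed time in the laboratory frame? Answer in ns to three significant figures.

Δt = 1.81×10⁴ ns

Leg 1: 440.2 ns is already measured in the laboratory frame.
Leg 2: γ = 1/√(1 − 0.8972²) = 1/√0.1950 = 2.264; Δt_2 = 2.264 × 150.0 = 339.7 ns.
Leg 3: γ = 23.5; Δt_3 = 23.50 × 611.6 = 1.437×10⁴ ns.
Leg 4: γ = 1/√(1 − 0.985²) = 1/√0.02977 = 5.795; Δt_4 = 5.795 × 504.7 = 2925 ns.
Total: 440.2 + 339.7 + 1.437×10⁴ + 2925 ns.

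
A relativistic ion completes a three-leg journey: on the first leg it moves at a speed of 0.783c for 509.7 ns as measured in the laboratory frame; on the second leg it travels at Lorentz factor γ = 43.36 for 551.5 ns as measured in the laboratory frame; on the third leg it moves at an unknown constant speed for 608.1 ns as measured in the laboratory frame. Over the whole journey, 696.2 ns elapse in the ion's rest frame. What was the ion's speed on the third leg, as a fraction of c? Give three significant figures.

β = 0.798

Leg 1: γ = 1/√(1 − 0.783²) = 1/√0.3869 = 1.608; τ_1 = 509.7/1.608 = 317.0 ns.
Leg 2: γ = 43.36; τ_2 = 551.5/43.36 = 12.72 ns.
Leg 3: speed unknown; τ_3 = 608.1/γ_3.
Total proper time: 317.0 + 12.72 + τ_3 = 696.2, so τ_3 = 696.2 − 329.8 = 366.4 ns.
γ_3 = 608.1/366.4 = 1.659; β = √(1 − 1/γ²) = √0.6369.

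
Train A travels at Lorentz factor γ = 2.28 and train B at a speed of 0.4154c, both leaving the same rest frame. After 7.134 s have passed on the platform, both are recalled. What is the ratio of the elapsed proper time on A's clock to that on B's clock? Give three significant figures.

τ_A/τ_B = 0.482

A: γ = 2.28. B: γ = 1/√(1 − 0.4154²) = 1/√0.8274 = 1.099.
τ_A/τ_B = γ_B/γ_A = 1.099/2.280 = 0.4822, so τ_A/τ_B = 0.4822.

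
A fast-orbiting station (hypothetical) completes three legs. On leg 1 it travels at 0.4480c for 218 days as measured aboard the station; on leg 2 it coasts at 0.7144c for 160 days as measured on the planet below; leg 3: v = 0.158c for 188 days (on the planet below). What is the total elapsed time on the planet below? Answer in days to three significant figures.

Leg 1: γ = 1/√(1 − 0.4480²) = 1/√0.7993 = 1.119; Δt_1 = 1.119 × 218 = 243.8 days.
Leg 2: 160 days is already measured on the planet below.
Leg 3: 188 days is already measured on the planet below.
Total: 243.8 + 160.0 + 188.0 days.

Δt = 592 days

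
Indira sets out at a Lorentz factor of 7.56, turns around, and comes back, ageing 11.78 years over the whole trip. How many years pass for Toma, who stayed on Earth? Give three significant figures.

Δt = 89.1 years

γ = 7.56
Earth-frame duration is the dilated interval: Δt = γτ = 7.560 × 11.78 years.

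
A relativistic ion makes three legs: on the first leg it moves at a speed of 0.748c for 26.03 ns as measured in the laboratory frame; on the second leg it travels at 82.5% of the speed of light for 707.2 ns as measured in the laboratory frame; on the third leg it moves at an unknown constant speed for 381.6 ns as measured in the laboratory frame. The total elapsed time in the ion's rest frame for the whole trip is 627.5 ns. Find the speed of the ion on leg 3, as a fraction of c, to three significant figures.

β = 0.834

Leg 1: γ = 1/√(1 − 0.748²) = 1/√0.4405 = 1.507; τ_1 = 26.03/1.507 = 17.28 ns.
Leg 2: β = 0.825; γ = 1/√(1 − 0.825²) = 1/√0.3194 = 1.769; τ_2 = 707.2/1.769 = 399.7 ns.
Leg 3: speed unknown; τ_3 = 381.6/γ_3.
Total proper time: 17.28 + 399.7 + τ_3 = 627.5, so τ_3 = 627.5 − 416.9 = 210.6 ns.
γ_3 = 381.6/210.6 = 1.812; β = √(1 − 1/γ²) = √0.6955.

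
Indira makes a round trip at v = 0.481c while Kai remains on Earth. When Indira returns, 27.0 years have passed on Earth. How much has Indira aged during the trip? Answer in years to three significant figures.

γ = 1/√(1 − 0.481²) = 1/√0.7686 = 1.141
Indira's clock measures proper time along the trip: τ = Δt/γ = 27.0/1.141 years.

τ = 23.7 years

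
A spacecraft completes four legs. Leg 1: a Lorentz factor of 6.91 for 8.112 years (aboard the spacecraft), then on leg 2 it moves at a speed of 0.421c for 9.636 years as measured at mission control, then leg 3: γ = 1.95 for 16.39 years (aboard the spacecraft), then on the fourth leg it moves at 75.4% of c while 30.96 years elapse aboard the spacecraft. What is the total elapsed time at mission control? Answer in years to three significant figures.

Leg 1: γ = 6.91; Δt_1 = 6.910 × 8.112 = 56.05 years.
Leg 2: 9.636 years is already measured at mission control.
Leg 3: γ = 1.95; Δt_3 = 1.950 × 16.39 = 31.96 years.
Leg 4: β = 0.754; γ = 1/√(1 − 0.754²) = 1/√0.4315 = 1.522; Δt_4 = 1.522 × 30.96 = 47.13 years.
Total: 56.05 + 9.636 + 31.96 + 47.13 years.

Δt = 145 years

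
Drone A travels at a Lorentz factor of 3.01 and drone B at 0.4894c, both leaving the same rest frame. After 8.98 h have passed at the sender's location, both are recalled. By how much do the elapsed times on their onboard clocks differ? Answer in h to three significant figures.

|τ_A − τ_B| = 4.85 h

A: γ = 3.01; τ_A = 8.98/3.010 = 2.983 h.
B: γ = 1/√(1 − 0.4894²) = 1/√0.7605 = 1.147; τ_B = 8.98/1.147 = 7.831 h.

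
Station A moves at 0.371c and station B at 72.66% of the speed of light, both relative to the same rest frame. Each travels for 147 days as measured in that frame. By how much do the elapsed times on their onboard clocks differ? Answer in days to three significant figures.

A: γ = 1/√(1 − 0.371²) = 1/√0.8624 = 1.077; τ_A = 147/1.077 = 136.5 days.
B: β = 0.7266; γ = 1/√(1 − 0.7266²) = 1/√0.4721 = 1.455; τ_B = 147/1.455 = 101.0 days.

|τ_A − τ_B| = 35.5 days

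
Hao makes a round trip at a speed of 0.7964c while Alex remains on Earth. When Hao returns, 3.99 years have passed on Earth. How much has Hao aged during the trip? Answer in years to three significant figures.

τ = 2.41 years

γ = 1/√(1 − 0.7964²) = 1/√0.3657 = 1.654
Hao's clock measures proper time along the trip: τ = Δt/γ = 3.99/1.654 years.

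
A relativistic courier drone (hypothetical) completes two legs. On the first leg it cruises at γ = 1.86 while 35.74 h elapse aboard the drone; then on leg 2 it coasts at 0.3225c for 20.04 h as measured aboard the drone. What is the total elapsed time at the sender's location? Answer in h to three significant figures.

Leg 1: γ = 1.86; Δt_1 = 1.860 × 35.74 = 66.48 h.
Leg 2: γ = 1/√(1 − 0.3225²) = 1/√0.8960 = 1.056; Δt_2 = 1.056 × 20.04 = 21.17 h.
Total: 66.48 + 21.17 h.

Δt = 87.6 h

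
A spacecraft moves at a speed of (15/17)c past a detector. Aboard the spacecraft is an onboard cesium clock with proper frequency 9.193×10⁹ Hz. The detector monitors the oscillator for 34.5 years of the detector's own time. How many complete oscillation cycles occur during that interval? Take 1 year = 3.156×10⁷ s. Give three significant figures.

N = 4.71×10¹⁸

γ = 1/√(1 − (15/17)²) = 17/8 = 2.125
During 34.5 years of lab time, the oscillator's proper time advances by τ = Δt/γ = 34.5/2.125 = 16.24 years = 5.124×10⁸ s.
N = f × τ = 9.193×10⁹ × 5.124×10⁸ = 4.710×10¹⁸.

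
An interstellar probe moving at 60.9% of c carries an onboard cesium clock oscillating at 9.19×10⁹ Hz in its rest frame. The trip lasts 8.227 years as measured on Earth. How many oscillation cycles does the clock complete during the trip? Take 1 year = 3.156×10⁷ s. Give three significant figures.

β = 0.609; γ = 1/√(1 − 0.609²) = 1/√0.6291 = 1.261
The oscillator's own cycle count is N = f × τ where τ is the proper time aboard the probe. τ = Δt/γ = 8.227/1.261 = 6.525 years = 2.059×10⁸ s.
N = 9.19×10⁹ × 2.059×10⁸ = 1.893×10¹⁸.

N = 1.89×10¹⁸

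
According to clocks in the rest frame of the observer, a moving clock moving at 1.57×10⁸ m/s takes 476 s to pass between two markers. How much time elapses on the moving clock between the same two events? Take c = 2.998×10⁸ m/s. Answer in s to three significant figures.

β = 1.57×10⁸/2.998×10⁸ = 0.5237; γ = 1/√(1 − 0.5237²) = 1.174
The interval measured in the rest frame of the observer is the dilated one; the clock on the moving clock measures the proper time τ = Δt/γ = 476/1.174 s.

τ = 406 s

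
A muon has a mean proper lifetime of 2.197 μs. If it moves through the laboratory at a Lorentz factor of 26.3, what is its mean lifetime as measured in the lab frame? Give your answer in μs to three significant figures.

Δt = 57.8 μs

γ = 26.3
The rest-frame lifetime is the proper time; the lab measures the dilated interval Δt = γτ₀ = 26.30 × 2.197 μs.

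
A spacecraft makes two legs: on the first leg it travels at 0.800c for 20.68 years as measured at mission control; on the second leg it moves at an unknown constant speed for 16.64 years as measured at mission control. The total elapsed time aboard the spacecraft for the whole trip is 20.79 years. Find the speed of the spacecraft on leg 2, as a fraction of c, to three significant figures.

β = 0.864

Leg 1: γ = 1/√(1 − 0.800²) = 5/3 ≈ 1.667; τ_1 = 20.68/1.667 = 12.41 years.
Leg 2: speed unknown; τ_2 = 16.64/γ_2.
Total proper time: 12.41 + τ_2 = 20.79, so τ_2 = 20.79 − 12.41 = 8.382 years.
γ_2 = 16.64/8.382 = 1.985; β = √(1 − 1/γ²) = √0.7463.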